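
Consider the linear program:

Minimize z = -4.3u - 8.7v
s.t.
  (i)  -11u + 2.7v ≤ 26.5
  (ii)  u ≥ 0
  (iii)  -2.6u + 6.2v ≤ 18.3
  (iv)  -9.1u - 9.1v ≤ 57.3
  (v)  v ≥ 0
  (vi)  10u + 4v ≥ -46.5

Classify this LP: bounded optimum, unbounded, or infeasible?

From the feasible point (0, 183/62), moving in the direction (6.2, 2.6) keeps every constraint satisfied while z decreases without bound.

unbounded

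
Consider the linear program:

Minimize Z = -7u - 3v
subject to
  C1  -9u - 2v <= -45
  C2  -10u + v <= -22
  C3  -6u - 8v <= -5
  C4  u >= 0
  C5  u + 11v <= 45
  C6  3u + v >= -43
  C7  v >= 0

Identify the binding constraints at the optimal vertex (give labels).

Corner points and Z = -7u - 3v:
  (405/97, 360/97) → Z = -3915/97
  (5, 0) → Z = -35
  (45, 0) → Z = -315

The minimum is at (45, 0). Substituting into each constraint, equality holds for C5 and C7; the remaining constraints have slack.

C5 and C7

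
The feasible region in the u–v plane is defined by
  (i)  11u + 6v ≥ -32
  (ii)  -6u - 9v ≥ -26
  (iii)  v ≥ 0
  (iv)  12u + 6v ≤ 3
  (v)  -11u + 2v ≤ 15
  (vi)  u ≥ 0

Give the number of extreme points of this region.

Of the 15 pairwise boundary intersections, those satisfying every inequality are:
  (1/4, 0)
  (0, 0)
  (0, 1/2)

3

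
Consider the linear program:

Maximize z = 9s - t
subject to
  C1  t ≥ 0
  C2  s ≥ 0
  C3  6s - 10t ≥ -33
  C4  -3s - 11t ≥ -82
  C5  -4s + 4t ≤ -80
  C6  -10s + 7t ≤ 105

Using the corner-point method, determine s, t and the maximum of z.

s = 82/3, t = 0, maximum z = 246

Feasible corners and z = 9s - t:
  (82/3, 0) → z = 246
  (20, 0) → z = 180
  (151/7, 11/7) → z = 1348/7

At the optimal vertex, t = 0 and -3s - 11t = -82.
Solving simultaneously gives s = 82/3, t = 0.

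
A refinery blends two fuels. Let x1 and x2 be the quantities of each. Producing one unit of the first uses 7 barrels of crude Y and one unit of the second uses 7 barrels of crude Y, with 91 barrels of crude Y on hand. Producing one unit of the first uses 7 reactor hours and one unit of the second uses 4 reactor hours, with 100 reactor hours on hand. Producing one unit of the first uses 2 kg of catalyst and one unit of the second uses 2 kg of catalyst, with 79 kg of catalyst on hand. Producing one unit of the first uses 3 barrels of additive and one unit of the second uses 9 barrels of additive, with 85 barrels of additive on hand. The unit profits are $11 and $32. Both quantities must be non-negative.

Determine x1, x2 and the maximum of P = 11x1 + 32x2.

Feasible corners and P = 11x1 + 32x2:
  (0, 0) → P = 0
  (0, 85/9) → P = 2720/9
  (13, 0) → P = 143
  (16/3, 23/3) → P = 304

x1 = 16/3, x2 = 23/3, maximum P = 304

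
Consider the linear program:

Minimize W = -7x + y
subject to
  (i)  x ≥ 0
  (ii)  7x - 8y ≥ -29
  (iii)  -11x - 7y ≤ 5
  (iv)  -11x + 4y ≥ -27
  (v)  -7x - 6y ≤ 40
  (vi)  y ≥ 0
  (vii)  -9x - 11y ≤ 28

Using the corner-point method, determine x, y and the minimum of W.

x = 83/15, y = 127/15, minimum W = -454/15

Corner points and W = -7x + y:
  (0, 29/8) → W = 29/8
  (0, 0) → W = 0
  (83/15, 127/15) → W = -454/15
  (27/11, 0) → W = -189/11

The optimum lies where 7x - 8y = -29 and -11x + 4y = -27.
Solving simultaneously gives x = 83/15, y = 127/15.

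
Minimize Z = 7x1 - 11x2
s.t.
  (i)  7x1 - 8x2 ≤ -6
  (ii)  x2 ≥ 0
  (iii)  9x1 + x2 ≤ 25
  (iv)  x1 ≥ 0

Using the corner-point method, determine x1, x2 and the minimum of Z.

The binding constraints are 9x1 + x2 = 25 and x1 = 0.
Solving simultaneously gives x1 = 0, x2 = 25.

x1 = 0, x2 = 25, minimum Z = -275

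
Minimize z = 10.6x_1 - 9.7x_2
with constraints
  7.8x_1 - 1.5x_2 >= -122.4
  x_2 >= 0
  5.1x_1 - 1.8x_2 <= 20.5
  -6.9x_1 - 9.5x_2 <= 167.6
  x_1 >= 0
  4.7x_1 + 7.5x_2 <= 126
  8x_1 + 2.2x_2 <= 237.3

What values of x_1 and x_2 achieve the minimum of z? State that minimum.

Feasible corners and z = 10.6x_1 - 9.7x_2:
  (205/51, 0) → z = 2173/51
  (0, 0) → z = 0
  (12685/1557, 54625/4671) → z = -252959/9342
  (0, 84/5) → z = -4074/25

x_1 = 0, x_2 = 16.8, minimum z = -162.96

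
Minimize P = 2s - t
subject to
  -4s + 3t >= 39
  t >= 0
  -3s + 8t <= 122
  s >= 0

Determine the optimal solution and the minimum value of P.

s = 0, t = 61/4, minimum P = -61/4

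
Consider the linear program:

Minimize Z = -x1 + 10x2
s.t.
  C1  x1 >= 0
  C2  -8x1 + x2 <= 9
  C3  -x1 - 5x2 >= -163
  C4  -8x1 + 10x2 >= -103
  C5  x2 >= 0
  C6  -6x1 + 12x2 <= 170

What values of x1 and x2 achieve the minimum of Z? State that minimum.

x1 = 103/8, x2 = 0, minimum Z = -103/8

Extreme points and Z = -x1 + 10x2:
  (0, 9) → Z = 90
  (0, 0) → Z = 0
  (31/45, 653/45) → Z = 6499/45
  (429/10, 1201/50) → Z = 1973/10
  (79/3, 82/3) → Z = 247
  (103/8, 0) → Z = -103/8

The optimum lies where -8x1 + 10x2 = -103 and x2 = 0.
Solving simultaneously gives x1 = 103/8, x2 = 0.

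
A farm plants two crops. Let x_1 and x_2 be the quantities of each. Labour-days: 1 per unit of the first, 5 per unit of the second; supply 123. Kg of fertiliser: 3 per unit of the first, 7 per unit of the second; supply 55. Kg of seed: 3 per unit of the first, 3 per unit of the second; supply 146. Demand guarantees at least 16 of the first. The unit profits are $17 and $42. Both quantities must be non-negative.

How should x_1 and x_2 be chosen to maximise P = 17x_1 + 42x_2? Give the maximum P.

Extreme points and P = 17x_1 + 42x_2:
  (55/3, 0) → P = 935/3
  (16, 0) → P = 272
  (16, 1) → P = 314

The optimum lies where 3x_1 + 7x_2 = 55 and x_1 = 16.
Solving simultaneously gives x_1 = 16, x_2 = 1.

x_1 = 16, x_2 = 1, maximum P = 314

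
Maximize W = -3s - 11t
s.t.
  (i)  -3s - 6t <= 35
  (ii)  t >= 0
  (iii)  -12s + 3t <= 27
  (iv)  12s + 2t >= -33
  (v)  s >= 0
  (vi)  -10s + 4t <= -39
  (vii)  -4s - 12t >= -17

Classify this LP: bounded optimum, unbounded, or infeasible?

bounded optimum

Corner points and W = -3s - 11t:
  (39/10, 0) → W = -117/10
  (17/4, 0) → W = -51/4
  (67/17, 7/68) → W = -881/68
The feasible region has finitely many vertices and no improving ray; the maximum is -117/10 at (39/10, 0).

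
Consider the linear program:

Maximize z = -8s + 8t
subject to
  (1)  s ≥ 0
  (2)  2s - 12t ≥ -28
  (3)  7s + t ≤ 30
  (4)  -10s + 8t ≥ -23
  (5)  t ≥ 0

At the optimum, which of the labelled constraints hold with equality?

Extreme points and z = -8s + 8t:
  (0, 7/3) → z = 56/3
  (0, 0) → z = 0
  (166/43, 128/43) → z = -304/43
  (263/66, 139/66) → z = -496/33
  (23/10, 0) → z = -92/5

The maximum is at (0, 7/3). Substituting into each constraint, equality holds for (1) and (2); the remaining constraints have slack.

(1) and (2)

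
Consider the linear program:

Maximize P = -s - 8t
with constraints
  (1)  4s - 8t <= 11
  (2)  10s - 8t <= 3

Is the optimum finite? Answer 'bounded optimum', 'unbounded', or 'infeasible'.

From the feasible point (-4/3, -49/24), moving in the direction (-8, -4) keeps every constraint satisfied while P increases without bound.

unbounded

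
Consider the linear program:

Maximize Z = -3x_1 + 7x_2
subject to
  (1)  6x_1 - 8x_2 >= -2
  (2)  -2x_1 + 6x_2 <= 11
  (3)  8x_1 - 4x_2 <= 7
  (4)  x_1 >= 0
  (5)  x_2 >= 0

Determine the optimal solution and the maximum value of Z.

x_1 = 8/5, x_2 = 29/20, maximum Z = 107/20

Feasible corners and Z = -3x_1 + 7x_2:
  (8/5, 29/20) → Z = 107/20
  (0, 1/4) → Z = 7/4
  (7/8, 0) → Z = -21/8
  (0, 0) → Z = 0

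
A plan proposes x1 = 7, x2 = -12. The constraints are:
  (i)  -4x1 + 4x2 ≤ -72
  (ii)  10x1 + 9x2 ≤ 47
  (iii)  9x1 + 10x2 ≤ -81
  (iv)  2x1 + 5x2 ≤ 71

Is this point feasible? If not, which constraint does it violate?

not feasible — violates (iii)

Constraint (iii): 9x1 + 10x2 = -57, which is not ≤ -81. All other constraints are satisfied.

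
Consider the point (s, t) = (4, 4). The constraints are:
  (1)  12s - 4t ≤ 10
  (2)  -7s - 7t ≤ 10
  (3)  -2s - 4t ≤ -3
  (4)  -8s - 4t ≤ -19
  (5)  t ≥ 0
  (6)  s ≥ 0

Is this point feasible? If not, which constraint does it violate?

not feasible — violates (1)

Constraint (1): 12s - 4t = 32, which is not ≤ 10. All other constraints are satisfied.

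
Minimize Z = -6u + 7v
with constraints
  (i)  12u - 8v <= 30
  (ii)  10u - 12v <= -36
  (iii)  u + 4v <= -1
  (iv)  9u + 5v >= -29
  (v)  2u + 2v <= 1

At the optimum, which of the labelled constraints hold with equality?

Corner points and Z = -6u + 7v:
  (-3, 1/2) → Z = 43/2
  (-264/79, 17/79) → Z = 1703/79
  (-111/31, 20/31) → Z = 26

The minimum is at (-3, 1/2). Substituting into each constraint, equality holds for (ii) and (iii); the remaining constraints have slack.

(ii) and (iii)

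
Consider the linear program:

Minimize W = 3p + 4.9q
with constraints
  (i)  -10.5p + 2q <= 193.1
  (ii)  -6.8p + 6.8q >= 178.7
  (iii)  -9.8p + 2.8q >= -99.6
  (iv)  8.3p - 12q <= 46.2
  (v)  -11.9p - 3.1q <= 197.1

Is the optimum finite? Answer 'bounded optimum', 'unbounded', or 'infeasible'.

Extreme points and W = 3p + 4.9q:
  (-23892/1445, 56327/5780) → W = -107017/57800
  (29441/1190, 121427/2380) → W = 7716383/23800
The feasible region has finitely many vertices and no improving ray; the minimum is -107017/57800 at (-23892/1445, 56327/5780).

bounded optimum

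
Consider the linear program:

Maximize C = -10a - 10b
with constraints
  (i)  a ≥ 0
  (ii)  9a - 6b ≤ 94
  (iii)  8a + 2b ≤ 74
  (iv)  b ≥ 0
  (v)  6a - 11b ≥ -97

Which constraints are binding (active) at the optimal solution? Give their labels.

(i) and (iv)

Corner points and C = -10a - 10b:
  (0, 0) → C = 0
  (0, 97/11) → C = -970/11
  (37/4, 0) → C = -185/2
  (31/5, 61/5) → C = -184

The maximum is at (0, 0). Substituting into each constraint, equality holds for (i) and (iv); the remaining constraints have slack.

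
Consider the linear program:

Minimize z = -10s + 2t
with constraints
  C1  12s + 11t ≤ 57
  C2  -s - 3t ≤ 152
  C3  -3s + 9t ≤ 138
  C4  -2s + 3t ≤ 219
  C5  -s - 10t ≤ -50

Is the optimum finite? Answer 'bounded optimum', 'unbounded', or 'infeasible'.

Feasible corners and z = -10s + 2t:
  (-335/47, 609/47) → z = 4568/47
  (20/109, 543/109) → z = 886/109
  (-310/13, 96/13) → z = 3292/13
The feasible region has finitely many vertices and no improving ray; the minimum is 886/109 at (20/109, 543/109).

bounded optimum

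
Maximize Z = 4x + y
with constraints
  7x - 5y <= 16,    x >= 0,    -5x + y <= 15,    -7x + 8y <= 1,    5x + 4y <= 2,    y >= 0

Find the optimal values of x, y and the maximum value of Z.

Corner points and Z = 4x + y:
  (0, 1/8) → Z = 1/8
  (0, 0) → Z = 0
  (3/17, 19/68) → Z = 67/68
  (2/5, 0) → Z = 8/5

x = 2/5, y = 0, maximum Z = 8/5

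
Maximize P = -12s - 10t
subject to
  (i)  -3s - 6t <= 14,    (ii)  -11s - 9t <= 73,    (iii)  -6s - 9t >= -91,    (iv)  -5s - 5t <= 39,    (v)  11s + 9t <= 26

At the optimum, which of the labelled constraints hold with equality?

(i) and (ii)

Vertices and P = -12s - 10t:
  (-8, 5/3) → P = 238/3
  (94/13, -232/39) → P = -1064/39
  (-164/5, 1439/45) → P = 3322/45
  (-13, 169/9) → P = -286/9

The maximum is at (-8, 5/3). Substituting into each constraint, equality holds for (i) and (ii); the remaining constraints have slack.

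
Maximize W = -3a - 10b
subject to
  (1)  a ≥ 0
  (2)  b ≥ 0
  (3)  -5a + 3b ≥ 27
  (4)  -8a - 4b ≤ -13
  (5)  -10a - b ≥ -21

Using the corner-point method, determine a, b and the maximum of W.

a = 0, b = 9, maximum W = -90

Extreme points and W = -3a - 10b:
  (0, 9) → W = -90
  (0, 21) → W = -210
  (36/35, 75/7) → W = -3858/35

At the optimal vertex, a = 0 and -5a + 3b = 27.
Solving simultaneously gives a = 0, b = 9.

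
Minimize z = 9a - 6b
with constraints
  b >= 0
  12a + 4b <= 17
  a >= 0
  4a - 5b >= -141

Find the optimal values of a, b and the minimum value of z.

Vertices and z = 9a - 6b:
  (17/12, 0) → z = 51/4
  (0, 0) → z = 0
  (0, 17/4) → z = -51/2

The optimum lies where 12a + 4b = 17 and a = 0.
Solving simultaneously gives a = 0, b = 17/4.

a = 0, b = 17/4, minimum z = -51/2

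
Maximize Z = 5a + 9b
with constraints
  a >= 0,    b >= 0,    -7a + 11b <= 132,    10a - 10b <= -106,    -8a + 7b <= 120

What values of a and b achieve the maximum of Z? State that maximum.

a = 77/20, b = 289/20, maximum Z = 1493/10

Extreme points and Z = 5a + 9b:
  (0, 12) → Z = 108
  (0, 53/5) → Z = 477/5
  (77/20, 289/20) → Z = 1493/10

The optimum lies where -7a + 11b = 132 and 10a - 10b = -106.
Solving simultaneously gives a = 77/20, b = 289/20.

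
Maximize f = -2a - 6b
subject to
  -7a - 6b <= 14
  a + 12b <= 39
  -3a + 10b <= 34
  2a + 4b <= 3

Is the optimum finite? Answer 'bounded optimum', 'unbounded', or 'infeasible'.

unbounded

From the feasible point (-43/11, 49/22), moving in the direction (6, -7) keeps every constraint satisfied while f increases without bound.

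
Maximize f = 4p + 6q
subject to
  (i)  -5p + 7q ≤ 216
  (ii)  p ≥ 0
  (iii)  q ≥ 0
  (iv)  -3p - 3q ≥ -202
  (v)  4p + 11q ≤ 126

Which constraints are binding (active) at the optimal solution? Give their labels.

(iii) and (v)

Extreme points and f = 4p + 6q:
  (0, 0) → f = 0
  (0, 126/11) → f = 756/11
  (63/2, 0) → f = 126

The maximum is at (63/2, 0). Substituting into each constraint, equality holds for (iii) and (v); the remaining constraints have slack.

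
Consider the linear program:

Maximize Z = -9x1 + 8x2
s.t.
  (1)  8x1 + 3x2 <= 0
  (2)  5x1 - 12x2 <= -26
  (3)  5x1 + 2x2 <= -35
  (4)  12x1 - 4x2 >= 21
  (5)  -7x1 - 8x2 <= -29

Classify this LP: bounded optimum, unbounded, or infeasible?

infeasible

The boundaries 5x1 + 2x2 = -35 and -7x1 - 8x2 = -29 meet at (-13, 15), but that point violates 12x1 - 4x2 ≥ 21. Every candidate vertex is excluded by some other constraint, so the feasible region is empty.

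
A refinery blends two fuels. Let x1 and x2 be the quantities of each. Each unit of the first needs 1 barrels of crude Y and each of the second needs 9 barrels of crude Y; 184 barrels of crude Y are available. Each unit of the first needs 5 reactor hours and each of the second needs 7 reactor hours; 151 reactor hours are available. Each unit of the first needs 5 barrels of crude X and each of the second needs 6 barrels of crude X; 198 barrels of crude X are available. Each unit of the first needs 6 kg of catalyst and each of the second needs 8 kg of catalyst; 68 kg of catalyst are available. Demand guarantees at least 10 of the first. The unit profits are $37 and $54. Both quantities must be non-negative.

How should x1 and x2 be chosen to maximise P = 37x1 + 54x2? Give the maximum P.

x1 = 10, x2 = 1, maximum P = 424

Corner points and P = 37x1 + 54x2:
  (34/3, 0) → P = 1258/3
  (10, 0) → P = 370
  (10, 1) → P = 424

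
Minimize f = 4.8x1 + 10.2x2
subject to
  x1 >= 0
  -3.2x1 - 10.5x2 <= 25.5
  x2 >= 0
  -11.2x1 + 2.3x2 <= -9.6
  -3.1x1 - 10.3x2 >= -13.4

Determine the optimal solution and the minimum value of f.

Feasible corners and f = 4.8x1 + 10.2x2:
  (6/7, 0) → f = 144/35
  (134/31, 0) → f = 3216/155
  (12970/12249, 12032/12249) → f = 102768/6805

x1 = 6/7, x2 = 0, minimum f = 144/35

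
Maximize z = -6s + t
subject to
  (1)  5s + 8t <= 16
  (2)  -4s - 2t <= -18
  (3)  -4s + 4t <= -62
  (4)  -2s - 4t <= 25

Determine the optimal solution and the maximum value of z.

s = 49/6, t = -22/3, maximum z = -169/3

Corner points and z = -6s + t:
  (140/13, -123/26) → z = -1803/26
  (66, -157/4) → z = -1741/4
  (49/6, -22/3) → z = -169/3
  (61/6, -34/3) → z = -217/3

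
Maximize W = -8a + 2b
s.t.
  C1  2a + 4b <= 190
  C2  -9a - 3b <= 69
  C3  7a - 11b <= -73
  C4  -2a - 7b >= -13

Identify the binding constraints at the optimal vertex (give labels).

Corner points and W = -8a + 2b:
  (-163/20, 29/20) → W = 681/10
  (-174/19, 85/19) → W = 1562/19
  (-368/71, 237/71) → W = 3418/71

The maximum is at (-174/19, 85/19). Substituting into each constraint, equality holds for C2 and C4; the remaining constraints have slack.

C2 and C4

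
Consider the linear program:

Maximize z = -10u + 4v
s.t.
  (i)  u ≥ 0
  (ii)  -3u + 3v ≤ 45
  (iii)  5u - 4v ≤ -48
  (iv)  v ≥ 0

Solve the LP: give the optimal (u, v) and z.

u = 0, v = 15, maximum z = 60

Vertices and z = -10u + 4v:
  (0, 15) → z = 60
  (0, 12) → z = 48
  (12, 27) → z = -12

The optimum lies where u = 0 and -3u + 3v = 45.
Solving simultaneously gives u = 0, v = 15.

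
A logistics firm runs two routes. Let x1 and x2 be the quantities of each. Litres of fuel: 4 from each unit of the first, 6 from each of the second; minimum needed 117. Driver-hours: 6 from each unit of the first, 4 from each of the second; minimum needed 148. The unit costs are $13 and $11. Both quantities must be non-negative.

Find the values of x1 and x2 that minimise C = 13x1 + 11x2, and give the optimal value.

x1 = 21, x2 = 11/2, minimum C = 667/2

Feasible corners and C = 13x1 + 11x2:
  (0, 37) → C = 407
  (117/4, 0) → C = 1521/4
  (21, 11/2) → C = 667/2
The feasible region is unbounded (it extends along (0, 1), (1, 0)), but C strictly increases along every unbounded feasible direction, so there is no improving ray and the minimum is attained at a vertex.

At the optimal vertex, 4x1 + 6x2 = 117 and 6x1 + 4x2 = 148.
Solving simultaneously gives x1 = 21, x2 = 11/2.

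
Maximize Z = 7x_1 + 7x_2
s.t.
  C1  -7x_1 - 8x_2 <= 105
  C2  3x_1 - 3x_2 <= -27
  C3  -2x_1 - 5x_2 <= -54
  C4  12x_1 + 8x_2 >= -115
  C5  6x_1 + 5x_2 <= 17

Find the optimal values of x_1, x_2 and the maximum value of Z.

x_1 = -237/4, x_2 = 149/2, maximum Z = 427/4

Vertices and Z = 7x_1 + 7x_2:
  (-1007/44, 439/22) → Z = -903/44
  (-37/4, 29/2) → Z = 147/4
  (-237/4, 149/2) → Z = 427/4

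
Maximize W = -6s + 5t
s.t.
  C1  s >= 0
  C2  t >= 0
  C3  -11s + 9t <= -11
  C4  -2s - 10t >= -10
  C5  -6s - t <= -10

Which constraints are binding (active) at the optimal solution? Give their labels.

Feasible corners and W = -6s + 5t:
  (5, 0) → W = -30
  (5/3, 0) → W = -10
  (25/16, 11/16) → W = -95/16
  (101/65, 44/65) → W = -386/65

The maximum is at (25/16, 11/16). Substituting into each constraint, equality holds for C3 and C4; the remaining constraints have slack.

C3 and C4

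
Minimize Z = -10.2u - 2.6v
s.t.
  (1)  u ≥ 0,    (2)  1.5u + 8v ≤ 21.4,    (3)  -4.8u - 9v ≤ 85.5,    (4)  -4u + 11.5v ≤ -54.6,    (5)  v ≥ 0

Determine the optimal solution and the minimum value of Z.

Vertices and Z = -10.2u - 2.6v:
  (13658/985, 74/985) → Z = -139504/985
  (214/15, 0) → Z = -3638/25
  (273/20, 0) → Z = -13923/100

u = 214/15, v = 0, minimum Z = -3638/25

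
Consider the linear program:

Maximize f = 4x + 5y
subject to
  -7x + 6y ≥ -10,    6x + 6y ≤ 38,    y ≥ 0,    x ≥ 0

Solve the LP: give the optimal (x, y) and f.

x = 0, y = 19/3, maximum f = 95/3

Vertices and f = 4x + 5y:
  (48/13, 103/39) → f = 1091/39
  (10/7, 0) → f = 40/7
  (0, 19/3) → f = 95/3
  (0, 0) → f = 0

The binding constraints are 6x + 6y = 38 and x = 0.
Solving simultaneously gives x = 0, y = 19/3.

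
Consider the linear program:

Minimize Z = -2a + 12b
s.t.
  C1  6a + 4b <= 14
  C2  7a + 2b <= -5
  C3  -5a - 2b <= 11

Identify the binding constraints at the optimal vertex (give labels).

C2 and C3

Extreme points and Z = -2a + 12b:
  (-3, 8) → Z = 102
  (-9, 17) → Z = 222
  (3, -13) → Z = -162

The minimum is at (3, -13). Substituting into each constraint, equality holds for C2 and C3; the remaining constraints have slack.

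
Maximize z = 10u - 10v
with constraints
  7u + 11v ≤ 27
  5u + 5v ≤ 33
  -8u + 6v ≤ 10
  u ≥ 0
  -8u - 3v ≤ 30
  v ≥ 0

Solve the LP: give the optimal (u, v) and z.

The binding constraints are 7u + 11v = 27 and v = 0.
Solving simultaneously gives u = 27/7, v = 0.

u = 27/7, v = 0, maximum z = 270/7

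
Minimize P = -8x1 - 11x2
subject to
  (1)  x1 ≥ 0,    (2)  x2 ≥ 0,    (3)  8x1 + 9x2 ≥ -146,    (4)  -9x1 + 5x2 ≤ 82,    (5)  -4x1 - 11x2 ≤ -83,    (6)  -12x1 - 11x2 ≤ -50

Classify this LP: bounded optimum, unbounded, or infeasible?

From the feasible point (0, 82/5), moving in the direction (1, 0) keeps every constraint satisfied while P decreases without bound.

unbounded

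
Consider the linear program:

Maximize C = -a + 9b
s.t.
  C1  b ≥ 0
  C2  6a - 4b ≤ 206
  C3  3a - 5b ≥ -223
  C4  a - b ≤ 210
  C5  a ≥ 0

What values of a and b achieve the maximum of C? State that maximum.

Feasible corners and C = -a + 9b:
  (103/3, 0) → C = -103/3
  (0, 0) → C = 0
  (961/9, 326/3) → C = 7841/9
  (0, 223/5) → C = 2007/5

At the optimal vertex, 6a - 4b = 206 and 3a - 5b = -223.
Solving simultaneously gives a = 961/9, b = 326/3.

a = 961/9, b = 326/3, maximum C = 7841/9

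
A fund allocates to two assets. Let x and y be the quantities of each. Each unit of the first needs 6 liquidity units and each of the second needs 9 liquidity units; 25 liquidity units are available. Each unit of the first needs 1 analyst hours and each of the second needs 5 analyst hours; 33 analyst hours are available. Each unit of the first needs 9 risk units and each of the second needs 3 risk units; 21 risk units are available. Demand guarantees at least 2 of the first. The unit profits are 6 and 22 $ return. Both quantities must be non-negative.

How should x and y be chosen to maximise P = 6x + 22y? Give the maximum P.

x = 2, y = 1, maximum P = 34

The optimum lies where 9x + 3y = 21 and x = 2.
Solving simultaneously gives x = 2, y = 1.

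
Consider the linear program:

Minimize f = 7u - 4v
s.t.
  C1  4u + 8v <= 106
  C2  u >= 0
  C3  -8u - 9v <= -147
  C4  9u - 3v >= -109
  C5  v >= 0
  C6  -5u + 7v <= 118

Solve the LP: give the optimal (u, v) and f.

u = 111/14, v = 65/7, minimum f = 257/14

Corner points and f = 7u - 4v:
  (111/14, 65/7) → f = 257/14
  (53/2, 0) → f = 371/2
  (147/8, 0) → f = 1029/8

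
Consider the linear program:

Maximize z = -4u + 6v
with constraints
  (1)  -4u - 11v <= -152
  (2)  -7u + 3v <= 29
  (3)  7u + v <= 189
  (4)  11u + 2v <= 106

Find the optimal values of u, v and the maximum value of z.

Vertices and z = -4u + 6v:
  (137/89, 1180/89) → z = 6532/89
  (862/113, 1248/113) → z = 4040/113
  (260/47, 1061/47) → z = 5326/47

The optimum lies where -7u + 3v = 29 and 11u + 2v = 106.
Solving simultaneously gives u = 260/47, v = 1061/47.

u = 260/47, v = 1061/47, maximum z = 5326/47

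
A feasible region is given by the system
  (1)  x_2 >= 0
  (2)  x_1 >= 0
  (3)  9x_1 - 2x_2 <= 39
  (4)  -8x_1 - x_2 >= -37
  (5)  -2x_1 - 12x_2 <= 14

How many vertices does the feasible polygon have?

Intersecting each pair of boundary lines and keeping only the points that satisfy every inequality leaves:
  (0, 0)
  (13/3, 0)
  (0, 37)
  (113/25, 21/25)

4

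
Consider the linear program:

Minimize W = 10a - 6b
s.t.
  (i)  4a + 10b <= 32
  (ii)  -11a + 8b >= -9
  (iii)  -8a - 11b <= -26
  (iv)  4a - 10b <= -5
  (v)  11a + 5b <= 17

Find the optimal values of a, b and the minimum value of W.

Feasible corners and W = 10a - 6b:
  (-23/9, 38/9) → W = -458/9
  (1/9, 142/45) → W = -802/45
  (19/27, 50/27) → W = -110/27

At the optimal vertex, 4a + 10b = 32 and -8a - 11b = -26.
Solving simultaneously gives a = -23/9, b = 38/9.

a = -23/9, b = 38/9, minimum W = -458/9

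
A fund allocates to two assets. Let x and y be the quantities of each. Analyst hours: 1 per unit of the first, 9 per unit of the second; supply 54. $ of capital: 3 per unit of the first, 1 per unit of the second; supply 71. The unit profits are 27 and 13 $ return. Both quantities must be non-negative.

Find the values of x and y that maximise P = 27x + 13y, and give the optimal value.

Extreme points and P = 27x + 13y:
  (0, 0) → P = 0
  (0, 6) → P = 78
  (71/3, 0) → P = 639
  (45/2, 7/2) → P = 653

x = 45/2, y = 7/2, maximum P = 653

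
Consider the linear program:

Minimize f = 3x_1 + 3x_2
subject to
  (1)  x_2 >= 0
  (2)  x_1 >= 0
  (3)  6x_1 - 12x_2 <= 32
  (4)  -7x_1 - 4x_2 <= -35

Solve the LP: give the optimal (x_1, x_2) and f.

The feasible region is unbounded (it extends along (0, 1), (2, 1)), but f strictly increases along every unbounded feasible direction, so there is no improving ray and the minimum is attained at a vertex.

x_1 = 5, x_2 = 0, minimum f = 15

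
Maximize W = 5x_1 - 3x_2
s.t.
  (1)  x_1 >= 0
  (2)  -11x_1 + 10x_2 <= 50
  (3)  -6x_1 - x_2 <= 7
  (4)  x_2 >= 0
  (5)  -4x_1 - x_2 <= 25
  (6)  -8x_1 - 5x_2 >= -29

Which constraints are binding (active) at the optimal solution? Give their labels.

(4) and (6)

Extreme points and W = 5x_1 - 3x_2:
  (0, 5) → W = -15
  (0, 0) → W = 0
  (8/27, 719/135) → W = -1957/135
  (29/8, 0) → W = 145/8

The maximum is at (29/8, 0). Substituting into each constraint, equality holds for (4) and (6); the remaining constraints have slack.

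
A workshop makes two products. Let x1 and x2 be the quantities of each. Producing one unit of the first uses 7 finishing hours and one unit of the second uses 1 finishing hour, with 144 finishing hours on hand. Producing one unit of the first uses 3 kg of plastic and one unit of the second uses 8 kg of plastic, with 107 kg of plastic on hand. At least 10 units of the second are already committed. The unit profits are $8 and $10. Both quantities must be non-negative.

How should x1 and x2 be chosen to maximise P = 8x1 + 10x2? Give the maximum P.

Vertices and P = 8x1 + 10x2:
  (0, 107/8) → P = 535/4
  (0, 10) → P = 100
  (9, 10) → P = 172

The binding constraints are 3x1 + 8x2 = 107 and x2 = 10.
Solving simultaneously gives x1 = 9, x2 = 10.

x1 = 9, x2 = 10, maximum P = 172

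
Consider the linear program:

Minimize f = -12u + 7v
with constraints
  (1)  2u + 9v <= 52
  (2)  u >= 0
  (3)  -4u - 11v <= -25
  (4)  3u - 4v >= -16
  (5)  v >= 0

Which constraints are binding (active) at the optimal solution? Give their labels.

Feasible corners and f = -12u + 7v:
  (64/35, 188/35) → f = 548/35
  (26, 0) → f = -312
  (0, 25/11) → f = 175/11
  (0, 4) → f = 28
  (25/4, 0) → f = -75

The minimum is at (26, 0). Substituting into each constraint, equality holds for (1) and (5); the remaining constraints have slack.

(1) and (5)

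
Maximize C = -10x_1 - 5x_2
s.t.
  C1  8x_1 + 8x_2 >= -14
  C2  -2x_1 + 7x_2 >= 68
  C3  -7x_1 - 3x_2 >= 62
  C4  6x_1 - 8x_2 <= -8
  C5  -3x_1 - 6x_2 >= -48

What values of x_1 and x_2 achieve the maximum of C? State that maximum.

Vertices and C = -10x_1 - 5x_2:
  (-227/16, 199/16) → C = 1275/16
  (-39/2, 71/4) → C = 425/4
  (-172/11, 174/11) → C = 850/11

At the optimal vertex, 8x_1 + 8x_2 = -14 and -3x_1 - 6x_2 = -48.
Solving simultaneously gives x_1 = -39/2, x_2 = 71/4.

x_1 = -39/2, x_2 = 71/4, maximum C = 425/4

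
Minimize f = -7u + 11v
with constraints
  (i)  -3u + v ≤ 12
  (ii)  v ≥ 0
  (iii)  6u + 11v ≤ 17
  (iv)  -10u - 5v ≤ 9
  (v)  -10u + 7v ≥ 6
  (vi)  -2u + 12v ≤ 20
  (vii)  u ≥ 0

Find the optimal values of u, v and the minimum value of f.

Extreme points and f = -7u + 11v:
  (53/152, 103/76) → f = 1895/152
  (0, 17/11) → f = 17
  (0, 6/7) → f = 66/7

At the optimal vertex, -10u + 7v = 6 and u = 0.
Solving simultaneously gives u = 0, v = 6/7.

u = 0, v = 6/7, minimum f = 66/7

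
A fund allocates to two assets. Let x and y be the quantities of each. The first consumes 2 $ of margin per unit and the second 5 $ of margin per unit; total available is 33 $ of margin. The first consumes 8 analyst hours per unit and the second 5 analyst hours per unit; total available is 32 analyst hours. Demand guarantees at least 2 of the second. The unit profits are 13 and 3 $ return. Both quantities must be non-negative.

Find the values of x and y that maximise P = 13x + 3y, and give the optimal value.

x = 11/4, y = 2, maximum P = 167/4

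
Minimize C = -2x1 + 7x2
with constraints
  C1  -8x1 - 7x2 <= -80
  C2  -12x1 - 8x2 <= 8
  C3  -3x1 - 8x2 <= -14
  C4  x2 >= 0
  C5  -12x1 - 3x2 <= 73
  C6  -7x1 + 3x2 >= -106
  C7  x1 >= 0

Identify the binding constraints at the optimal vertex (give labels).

Extreme points and C = -2x1 + 7x2:
  (10, 0) → C = -20
  (0, 80/7) → C = 80
  (106/7, 0) → C = -212/7
The feasible region is unbounded (it extends along (0, 1), (3, 7)), but C strictly increases along every unbounded feasible direction, so there is no improving ray and the minimum is attained at a vertex.

The minimum is at (106/7, 0). Substituting into each constraint, equality holds for C4 and C6; the remaining constraints have slack.

C4 and C6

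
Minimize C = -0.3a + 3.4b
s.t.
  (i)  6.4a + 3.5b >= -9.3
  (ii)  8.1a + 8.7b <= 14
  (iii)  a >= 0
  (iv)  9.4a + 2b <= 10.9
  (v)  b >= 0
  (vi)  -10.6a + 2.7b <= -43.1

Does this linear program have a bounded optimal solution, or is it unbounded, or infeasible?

The boundaries 6.4a + 3.5b = -9.3 and 9.4a + 2b = 10.9 meet at (1135/402, -7859/1005), but that point violates b ≥ 0. Every candidate vertex is excluded by some other constraint, so the feasible region is empty.

infeasible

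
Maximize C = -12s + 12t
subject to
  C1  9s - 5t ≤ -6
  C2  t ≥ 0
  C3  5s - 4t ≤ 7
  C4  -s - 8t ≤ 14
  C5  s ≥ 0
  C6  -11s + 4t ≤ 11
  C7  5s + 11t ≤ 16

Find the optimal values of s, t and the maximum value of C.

s = 0, t = 16/11, maximum C = 192/11

Corner points and C = -12s + 12t:
  (0, 6/5) → C = 72/5
  (7/62, 87/62) → C = 480/31
  (0, 16/11) → C = 192/11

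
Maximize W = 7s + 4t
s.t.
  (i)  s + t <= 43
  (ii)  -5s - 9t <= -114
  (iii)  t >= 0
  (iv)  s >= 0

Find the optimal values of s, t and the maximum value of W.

Feasible corners and W = 7s + 4t:
  (43, 0) → W = 301
  (0, 43) → W = 172
  (114/5, 0) → W = 798/5
  (0, 38/3) → W = 152/3

s = 43, t = 0, maximum W = 301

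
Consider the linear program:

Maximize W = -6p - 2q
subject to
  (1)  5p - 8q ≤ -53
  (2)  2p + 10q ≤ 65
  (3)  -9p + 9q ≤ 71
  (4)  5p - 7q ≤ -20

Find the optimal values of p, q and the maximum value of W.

p = -91/27, q = 122/27, maximum W = 302/27

Extreme points and W = -6p - 2q:
  (-5/33, 431/66) → W = -401/33
  (-91/27, 122/27) → W = 302/27
  (-125/108, 727/108) → W = -176/27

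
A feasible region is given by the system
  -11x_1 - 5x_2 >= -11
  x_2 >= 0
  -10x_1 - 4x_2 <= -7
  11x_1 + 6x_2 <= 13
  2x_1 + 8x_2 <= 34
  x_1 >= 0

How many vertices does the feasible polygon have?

5

The feasible vertices (each the meet of two boundaries and inside every other half-plane) are:
  (1, 0)
  (1/11, 2)
  (7/10, 0)
  (0, 7/4)
  (0, 13/6)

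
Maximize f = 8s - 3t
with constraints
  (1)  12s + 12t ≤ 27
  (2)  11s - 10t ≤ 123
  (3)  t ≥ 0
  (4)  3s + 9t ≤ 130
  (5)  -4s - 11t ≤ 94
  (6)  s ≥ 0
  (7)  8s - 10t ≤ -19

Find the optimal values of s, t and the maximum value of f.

Vertices and f = 8s - 3t:
  (0, 9/4) → f = -27/4
  (7/36, 37/18) → f = -83/18
  (0, 19/10) → f = -57/10

s = 7/36, t = 37/18, maximum f = -83/18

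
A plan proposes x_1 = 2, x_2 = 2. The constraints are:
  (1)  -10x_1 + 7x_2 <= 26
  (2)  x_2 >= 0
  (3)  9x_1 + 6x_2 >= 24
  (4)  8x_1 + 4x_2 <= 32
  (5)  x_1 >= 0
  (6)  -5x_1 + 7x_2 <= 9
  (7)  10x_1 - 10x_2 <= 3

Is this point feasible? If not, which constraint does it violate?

feasible

(1): -6 ≤ 26 ✓
(2): 2 ≥ 0 ✓
(3): 30 ≥ 24 ✓
(4): 24 ≤ 32 ✓
(5): 2 ≥ 0 ✓
(6): 4 ≤ 9 ✓
(7): 0 ≤ 3 ✓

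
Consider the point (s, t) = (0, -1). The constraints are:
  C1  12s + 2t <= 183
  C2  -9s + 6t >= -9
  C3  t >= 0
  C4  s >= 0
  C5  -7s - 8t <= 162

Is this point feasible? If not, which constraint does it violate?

not feasible — violates C3

Constraint C3: t = -1, which is not ≥ 0. All other constraints are satisfied.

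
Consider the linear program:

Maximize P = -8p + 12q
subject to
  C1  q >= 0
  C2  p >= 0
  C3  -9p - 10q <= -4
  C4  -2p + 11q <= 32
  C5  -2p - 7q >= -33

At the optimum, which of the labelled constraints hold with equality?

Extreme points and P = -8p + 12q:
  (4/9, 0) → P = -32/9
  (33/2, 0) → P = -132
  (0, 2/5) → P = 24/5
  (0, 32/11) → P = 384/11
  (139/36, 65/18) → P = 112/9

The maximum is at (0, 32/11). Substituting into each constraint, equality holds for C2 and C4; the remaining constraints have slack.

C2 and C4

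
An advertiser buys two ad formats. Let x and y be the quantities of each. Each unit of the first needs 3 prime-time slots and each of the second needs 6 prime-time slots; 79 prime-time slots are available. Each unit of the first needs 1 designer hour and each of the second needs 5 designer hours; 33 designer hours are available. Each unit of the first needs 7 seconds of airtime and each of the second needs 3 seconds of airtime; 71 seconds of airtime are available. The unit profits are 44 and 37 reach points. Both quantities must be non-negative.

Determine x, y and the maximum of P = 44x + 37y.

x = 8, y = 5, maximum P = 537

At the optimal vertex, x + 5y = 33 and 7x + 3y = 71.
Solving simultaneously gives x = 8, y = 5.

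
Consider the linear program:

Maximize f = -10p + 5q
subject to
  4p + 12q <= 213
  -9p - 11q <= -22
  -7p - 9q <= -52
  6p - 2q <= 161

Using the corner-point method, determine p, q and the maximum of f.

Corner points and f = -10p + 5q:
  (-431/16, 1283/48) → f = 19345/48
  (1179/40, 317/40) → f = -2041/8
  (1553/68, -815/68) → f = -19605/68

The binding constraints are 4p + 12q = 213 and -7p - 9q = -52.
Solving simultaneously gives p = -431/16, q = 1283/48.

p = -431/16, q = 1283/48, maximum f = 19345/48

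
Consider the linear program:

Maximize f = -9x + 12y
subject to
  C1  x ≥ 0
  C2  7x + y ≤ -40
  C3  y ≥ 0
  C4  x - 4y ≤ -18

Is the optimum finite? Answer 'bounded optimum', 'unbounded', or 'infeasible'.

The boundaries x = 0 and x - 4y = -18 meet at (0, 9/2), but that point violates 7x + y ≤ -40. Every candidate vertex is excluded by some other constraint, so the feasible region is empty.

infeasible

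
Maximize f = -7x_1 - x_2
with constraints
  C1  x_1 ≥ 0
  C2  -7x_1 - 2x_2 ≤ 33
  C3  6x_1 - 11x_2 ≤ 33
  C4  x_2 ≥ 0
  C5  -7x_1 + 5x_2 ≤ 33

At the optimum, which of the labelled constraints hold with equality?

C1 and C4

Extreme points and f = -7x_1 - x_2:
  (0, 0) → f = 0
  (0, 33/5) → f = -33/5
  (11/2, 0) → f = -77/2
The feasible region is unbounded (it extends along (5, 7), (11, 6)), but f strictly decreases along every unbounded feasible direction, so there is no improving ray and the maximum is attained at a vertex.

The maximum is at (0, 0). Substituting into each constraint, equality holds for C1 and C4; the remaining constraints have slack.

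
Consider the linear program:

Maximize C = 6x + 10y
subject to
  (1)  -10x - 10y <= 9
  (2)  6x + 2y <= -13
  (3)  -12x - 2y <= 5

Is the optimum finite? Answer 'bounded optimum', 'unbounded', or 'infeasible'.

The boundaries -10x - 10y = 9 and 6x + 2y = -13 meet at (-14/5, 19/10), but that point violates -12x - 2y ≤ 5. Every candidate vertex is excluded by some other constraint, so the feasible region is empty.

infeasible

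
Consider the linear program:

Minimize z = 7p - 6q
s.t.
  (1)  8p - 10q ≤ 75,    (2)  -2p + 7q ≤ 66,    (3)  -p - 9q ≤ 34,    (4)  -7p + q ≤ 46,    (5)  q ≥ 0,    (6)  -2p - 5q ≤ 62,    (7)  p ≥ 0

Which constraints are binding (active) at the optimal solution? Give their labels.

(2) and (7)

Extreme points and z = 7p - 6q:
  (395/12, 113/6) → z = 1409/12
  (75/8, 0) → z = 525/8
  (0, 66/7) → z = -396/7
  (0, 0) → z = 0

The minimum is at (0, 66/7). Substituting into each constraint, equality holds for (2) and (7); the remaining constraints have slack.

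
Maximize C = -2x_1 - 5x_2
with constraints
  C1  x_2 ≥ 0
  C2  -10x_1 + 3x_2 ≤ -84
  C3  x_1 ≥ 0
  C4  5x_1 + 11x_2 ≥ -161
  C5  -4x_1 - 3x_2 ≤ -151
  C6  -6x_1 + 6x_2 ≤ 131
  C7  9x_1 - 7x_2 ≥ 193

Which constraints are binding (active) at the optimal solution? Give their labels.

Feasible corners and C = -2x_1 - 5x_2:
  (151/4, 0) → C = -151/2
  (1636/55, 587/55) → C = -6207/55
  (2075/12, 779/4) → C = -15835/12
The feasible region is unbounded (it extends along (1, 1), (1, 0)), but C strictly decreases along every unbounded feasible direction, so there is no improving ray and the maximum is attained at a vertex.

The maximum is at (151/4, 0). Substituting into each constraint, equality holds for C1 and C5; the remaining constraints have slack.

C1 and C5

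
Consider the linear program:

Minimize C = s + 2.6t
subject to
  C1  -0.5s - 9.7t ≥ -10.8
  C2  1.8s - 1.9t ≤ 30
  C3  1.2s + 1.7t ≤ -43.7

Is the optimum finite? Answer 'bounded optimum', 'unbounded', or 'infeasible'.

From the feasible point (-44225/1079, 3481/1079), moving in the direction (-1.9, -1.8) keeps every constraint satisfied while C decreases without bound.

unbounded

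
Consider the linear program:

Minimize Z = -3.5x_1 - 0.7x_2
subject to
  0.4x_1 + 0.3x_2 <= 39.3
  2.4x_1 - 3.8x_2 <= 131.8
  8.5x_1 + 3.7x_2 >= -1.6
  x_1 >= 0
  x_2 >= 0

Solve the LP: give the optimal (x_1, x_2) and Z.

x_1 = 2361/28, x_2 = 130/7, minimum Z = -2465/8

Extreme points and Z = -3.5x_1 - 0.7x_2:
  (2361/28, 130/7) → Z = -2465/8
  (0, 131) → Z = -917/10
  (659/12, 0) → Z = -4613/24
  (0, 0) → Z = 0

At the optimal vertex, 0.4x_1 + 0.3x_2 = 39.3 and 2.4x_1 - 3.8x_2 = 131.8.
Solving simultaneously gives x_1 = 2361/28, x_2 = 130/7.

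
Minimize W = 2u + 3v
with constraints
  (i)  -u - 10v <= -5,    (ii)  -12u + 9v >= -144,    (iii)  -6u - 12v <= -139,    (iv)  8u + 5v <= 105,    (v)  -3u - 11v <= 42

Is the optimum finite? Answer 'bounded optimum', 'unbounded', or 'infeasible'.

unbounded

From the feasible point (565/66, 241/33), moving in the direction (-12, 6) keeps every constraint satisfied while W decreases without bound.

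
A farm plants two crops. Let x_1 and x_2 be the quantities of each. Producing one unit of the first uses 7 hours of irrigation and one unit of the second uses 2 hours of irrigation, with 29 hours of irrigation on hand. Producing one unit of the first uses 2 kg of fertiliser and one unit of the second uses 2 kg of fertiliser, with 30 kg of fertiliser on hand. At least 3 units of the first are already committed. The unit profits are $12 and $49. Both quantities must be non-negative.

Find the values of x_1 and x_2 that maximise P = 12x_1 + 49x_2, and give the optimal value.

x_1 = 3, x_2 = 4, maximum P = 232

Corner points and P = 12x_1 + 49x_2:
  (29/7, 0) → P = 348/7
  (3, 0) → P = 36
  (3, 4) → P = 232

The binding constraints are 7x_1 + 2x_2 = 29 and x_1 = 3.
Solving simultaneously gives x_1 = 3, x_2 = 4.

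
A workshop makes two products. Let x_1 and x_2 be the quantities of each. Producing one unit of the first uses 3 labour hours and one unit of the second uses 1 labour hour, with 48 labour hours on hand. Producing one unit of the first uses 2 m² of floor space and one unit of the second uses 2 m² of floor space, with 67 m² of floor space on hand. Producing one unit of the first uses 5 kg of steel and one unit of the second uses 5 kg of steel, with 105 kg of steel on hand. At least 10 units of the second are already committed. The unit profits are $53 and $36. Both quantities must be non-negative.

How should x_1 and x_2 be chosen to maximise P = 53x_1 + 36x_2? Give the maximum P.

x_1 = 11, x_2 = 10, maximum P = 943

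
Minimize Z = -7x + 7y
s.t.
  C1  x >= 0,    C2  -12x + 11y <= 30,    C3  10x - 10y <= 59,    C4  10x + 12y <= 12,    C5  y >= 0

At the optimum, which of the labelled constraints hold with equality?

C4 and C5

Extreme points and Z = -7x + 7y:
  (0, 1) → Z = 7
  (0, 0) → Z = 0
  (6/5, 0) → Z = -42/5

The minimum is at (6/5, 0). Substituting into each constraint, equality holds for C4 and C5; the remaining constraints have slack.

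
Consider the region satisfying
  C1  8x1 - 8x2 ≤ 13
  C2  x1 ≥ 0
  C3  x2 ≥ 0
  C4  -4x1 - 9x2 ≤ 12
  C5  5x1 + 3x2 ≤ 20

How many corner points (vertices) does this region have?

The feasible vertices (each the meet of two boundaries and inside every other half-plane) are:
  (13/8, 0)
  (199/64, 95/64)
  (0, 0)
  (0, 20/3)

4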